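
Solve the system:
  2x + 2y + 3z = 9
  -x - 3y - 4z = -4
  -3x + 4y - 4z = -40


Using Cramer's rule. Expand each determinant along the first row.
D  = 2*[(-3)*(-4) - (-4)*4] - 2*[(-1)*(-4) - (-4)*(-3)] + 3*[(-1)*4 - (-3)*(-3)]
  = 2*(28) - 2*(-8) + 3*(-13) = 33
Dx = 9*[(-3)*(-4) - (-4)*4] - 2*[(-4)*(-4) - (-4)*(-40)] + 3*[(-4)*4 - (-3)*(-40)]
  = 9*(28) - 2*(-144) + 3*(-136) = 132
Dy = 2*[(-4)*(-4) - (-4)*(-40)] - 9*[(-1)*(-4) - (-4)*(-3)] + 3*[(-1)*(-40) - (-4)*(-3)]
  = 2*(-144) - 9*(-8) + 3*(28) = -132
Dz = 2*[(-3)*(-40) - (-4)*4] - 2*[(-1)*(-40) - (-4)*(-3)] + 9*[(-1)*4 - (-3)*(-3)]
  = 2*(136) - 2*(28) + 9*(-13) = 99
x = Dx/D = 132/33 = 4, y = Dy/D = -132/33 = -4, z = Dz/D = 99/33 = 3
Check eq1: (2)(4) + (2)(-4) + (3)(3) = 9 = 9 ✓
Check eq2: (-1)(4) + (-3)(-4) + (-4)(3) = -4 = -4 ✓
Check eq3: (-3)(4) + (4)(-4) + (-4)(3) = -40 = -40 ✓

x = 4, y = -4, z = 3


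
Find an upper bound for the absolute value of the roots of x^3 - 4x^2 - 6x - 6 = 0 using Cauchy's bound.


Cauchy's bound: all roots r satisfy |r| <= 1 + max(|a_i/a_n|) for i = 0,...,n-1
where a_n is the leading coefficient.

Coefficients: [1, -4, -6, -6]
Leading coefficient a_n = 1
Ratios |a_i/a_n|: 4, 6, 6
Maximum ratio: 6
Cauchy's bound: |r| <= 1 + 6 = 7

Upper bound = 7


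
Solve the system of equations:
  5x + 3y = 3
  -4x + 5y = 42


Using Cramer's rule:
Determinant D = (5)(5) - (-4)(3) = 25 + 12 = 37
Dx = (3)(5) - (42)(3) = 15 - 126 = -111
Dy = (5)(42) - (-4)(3) = 210 + 12 = 222
x = Dx/D = -111/37 = -3
y = Dy/D = 222/37 = 6

x = -3, y = 6


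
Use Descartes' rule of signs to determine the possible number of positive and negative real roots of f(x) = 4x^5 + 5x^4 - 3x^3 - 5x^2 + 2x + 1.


Descartes' rule of signs:

For positive roots, count sign changes in f(x) = 4x^5 + 5x^4 - 3x^3 - 5x^2 + 2x + 1:
Signs of coefficients: +, +, -, -, +, +
Number of sign changes: 2
Possible positive real roots: 2, 0

For negative roots, examine f(-x) = -4x^5 + 5x^4 + 3x^3 - 5x^2 - 2x + 1:
Signs of coefficients: -, +, +, -, -, +
Number of sign changes: 3
Possible negative real roots: 3, 1

Positive roots: 2 or 0; Negative roots: 3 or 1


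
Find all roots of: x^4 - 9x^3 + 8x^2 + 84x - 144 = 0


Let p(x) = x^4 - 9x^3 + 8x^2 + 84x - 144. By the rational root theorem (leading coefficient 1), any rational root is an integer divisor of 144: try ±1, ±2, ... in turn.
Test x = 1: value = -60 ≠ 0.
Test x = -1: value = -210 ≠ 0.
Test x = 2: value = 0 ✓, so (x - 2) is a factor.
Synthetic division by (x - 2): bring down 1; 1(2) - 9 = -7; (-7)(2) + 8 = -6; (-6)(2) + 84 = 72; 72(2) - 144 = 0 → quotient x^3 - 7x^2 - 6x + 72, remainder 0.
Continue with the quotient x^3 - 7x^2 - 6x + 72 (candidates must divide 72; re-test x = 2 first in case it repeats).
Test x = 2: value = 40 ≠ 0.
Test x = -2: value = 48 ≠ 0.
Test x = 3: value = 18 ≠ 0.
Test x = -3: value = 0 ✓, so (x + 3) is a factor.
Synthetic division by (x + 3): bring down 1; 1(-3) - 7 = -10; (-10)(-3) - 6 = 24; 24(-3) + 72 = 0 → quotient x^2 - 10x + 24, remainder 0.
Solve the quadratic x^2 - 10x + 24 = 0: discriminant = (-10)^2 - 4(1)(24) = 100 - 96 = 4.
sqrt(4) = 2, so x = (10 ± 2)/2: x = 6 or x = 4.
Collecting all roots found:

x = -3, x = 2, x = 4, x = 6


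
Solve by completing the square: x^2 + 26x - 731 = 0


Start: x^2 + 26x - 731 = 0
Move constant: x^2 + 26x = 731
Half of 26 is 13, squared is 169
Add 169 to both sides: x^2 + 26x + 169 = 900
(x + 13)^2 = 900
x + 13 = ±30
x = -13 + 30 = 17 or x = -13 - 30 = -43

x = -43, x = 17


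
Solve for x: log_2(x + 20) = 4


Convert to exponential form: x + 20 = 2^4 = 16
x = 16 - 20 = -4
Check: log_2(-4 + 20) = log_2(16) = log_2(16) = 4 ✓

x = -4


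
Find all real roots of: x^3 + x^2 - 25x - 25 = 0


Let p(x) = x^3 + x^2 - 25x - 25. By the rational root theorem (leading coefficient 1), any rational root is an integer divisor of 25: try ±1, ±2, ... in turn.
Test x = 1: value = -48 ≠ 0.
Test x = -1: value = 0 ✓, so (x + 1) is a factor.
Synthetic division by (x + 1): bring down 1; 1(-1) + 1 = 0; 0(-1) - 25 = -25; (-25)(-1) - 25 = 0 → quotient x^2 - 25, remainder 0.
Solve the quadratic x^2 - 25 = 0: discriminant = 0^2 - 4(1)(-25) = 0 + 100 = 100.
sqrt(100) = 10, so x = (0 ± 10)/2: x = 5 or x = -5.

x = -5, x = -1, x = 5


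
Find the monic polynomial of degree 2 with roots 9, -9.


A monic polynomial with roots 9, -9 is:
p(x) = (x - 9)(x + 9)
After multiplying by (x - 9): x - 9
After multiplying by (x + 9): x^2 - 81

x^2 - 81


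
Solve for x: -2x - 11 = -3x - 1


Starting with: -2x - 11 = -3x - 1
Move all x terms to left: (-2 + 3)x = -1 + 11
Simplify: x = 10
Divide both sides by 1: x = 10

x = 10


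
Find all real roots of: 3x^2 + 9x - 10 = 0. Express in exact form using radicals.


Using the quadratic formula: x = (-b ± sqrt(b^2 - 4ac)) / (2a)
Here a = 3, b = 9, c = -10
Discriminant = b^2 - 4ac = 9^2 - 4(3)(-10) = 81 + 120 = 201
Since discriminant = 201 > 0, there are two real roots.
x = (-9 ± sqrt(201)) / 6
Numerically: x ≈ 0.8629 or x ≈ -3.8629

x = (-9 + sqrt(201)) / 6 or x = (-9 - sqrt(201)) / 6


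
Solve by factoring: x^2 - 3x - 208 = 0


We need two numbers that multiply to -208 and add to -3.
Those numbers are 13 and -16 (since 13 * (-16) = -208 and 13 + (-16) = -3).
So x^2 - 3x - 208 = (x + 13)(x - 16) = 0
Setting each factor to zero: x = -13 or x = 16

x = -13, x = 16


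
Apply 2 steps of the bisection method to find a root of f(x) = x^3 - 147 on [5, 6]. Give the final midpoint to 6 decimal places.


f(x) = x^3 - 147
f(5) = -22 < 0
f(6) = 69 > 0

Step 1: midpoint = (5.000000 + 6.000000)/2 = 5.500000
  f(5.500000) = 19.375000
  f(mid) > 0, so root is in [5.000000, 5.500000]

Step 2: midpoint = (5.000000 + 5.500000)/2 = 5.250000
  f(5.250000) = -2.296875
  f(mid) < 0, so root is in [5.250000, 5.500000]

midpoint = 5.250000


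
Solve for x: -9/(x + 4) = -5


Multiply both sides by (x + 4): -9 = -5(x + 4)
Distribute: -9 = -5x - 20
-5x = -9 + 20 = 11
x = -11/5

x = -11/5


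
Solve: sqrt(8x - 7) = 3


Square both sides: 8x - 7 = 3^2 = 9
8x = 9 + 7 = 16
x = 2
Check: sqrt(8*2 - 7) = sqrt(9) = 3 ✓

x = 2


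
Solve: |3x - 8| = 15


An absolute value equation |expr| = 15 gives two cases:
Case 1: 3x - 8 = 15
  3x = 23, so x = 23/3
Case 2: 3x - 8 = -15
  3x = -7, so x = -7/3

x = -7/3, x = 23/3


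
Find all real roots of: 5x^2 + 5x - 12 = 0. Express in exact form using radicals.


Using the quadratic formula: x = (-b ± sqrt(b^2 - 4ac)) / (2a)
Here a = 5, b = 5, c = -12
Discriminant = b^2 - 4ac = 5^2 - 4(5)(-12) = 25 + 240 = 265
Since discriminant = 265 > 0, there are two real roots.
x = (-5 ± sqrt(265)) / 10
Numerically: x ≈ 1.1279 or x ≈ -2.1279

x = (-5 + sqrt(265)) / 10 or x = (-5 - sqrt(265)) / 10


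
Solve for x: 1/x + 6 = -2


Subtract 6 from both sides: 1/x = -8
Multiply both sides by x: 1 = -8 * x
Divide by -8: x = -1/8

x = -1/8


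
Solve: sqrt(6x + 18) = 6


Square both sides: 6x + 18 = 6^2 = 36
6x = 36 - 18 = 18
x = 3
Check: sqrt(6*3 + 18) = sqrt(36) = 6 ✓

x = 3


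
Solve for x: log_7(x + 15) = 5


Convert to exponential form: x + 15 = 7^5 = 16807
x = 16807 - 15 = 16792
Check: log_7(16792 + 15) = log_7(16807) = log_7(16807) = 5 ✓

x = 16792


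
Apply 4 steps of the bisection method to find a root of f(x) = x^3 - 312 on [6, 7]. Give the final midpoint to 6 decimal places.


f(x) = x^3 - 312
f(6) = -96 < 0
f(7) = 31 > 0

Step 1: midpoint = (6.000000 + 7.000000)/2 = 6.500000
  f(6.500000) = -37.375000
  f(mid) < 0, so root is in [6.500000, 7.000000]

Step 2: midpoint = (6.500000 + 7.000000)/2 = 6.750000
  f(6.750000) = -4.453125
  f(mid) < 0, so root is in [6.750000, 7.000000]

Step 3: midpoint = (6.750000 + 7.000000)/2 = 6.875000
  f(6.875000) = 12.951172
  f(mid) > 0, so root is in [6.750000, 6.875000]

Step 4: midpoint = (6.750000 + 6.875000)/2 = 6.812500
  f(6.812500) = 4.169189
  f(mid) > 0, so root is in [6.750000, 6.812500]

midpoint = 6.812500


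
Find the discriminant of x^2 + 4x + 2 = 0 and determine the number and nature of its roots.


For ax^2 + bx + c = 0, discriminant D = b^2 - 4ac
Here a = 1, b = 4, c = 2
D = (4)^2 - 4(1)(2) = 16 - 8 = 8

D = 8 > 0 but not a perfect square
The equation has 2 distinct real irrational roots.

Discriminant = 8, 2 distinct real irrational roots


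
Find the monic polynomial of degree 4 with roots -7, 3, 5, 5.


A monic polynomial with roots -7, 3, 5, 5 is:
p(x) = (x + 7)(x - 3)(x - 5)(x - 5)
After multiplying by (x + 7): x + 7
After multiplying by (x - 3): x^2 + 4x - 21
After multiplying by (x - 5): x^3 - x^2 - 41x + 105
After multiplying by (x - 5): x^4 - 6x^3 - 36x^2 + 310x - 525

x^4 - 6x^3 - 36x^2 + 310x - 525


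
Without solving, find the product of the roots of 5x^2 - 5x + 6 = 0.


By Vieta's formulas for ax^2 + bx + c = 0:
  Sum of roots = -b/a
  Product of roots = c/a

Here a = 5, b = -5, c = 6
Sum = -(-5)/5 = 1
Product = 6/5 = 6/5

Product = 6/5


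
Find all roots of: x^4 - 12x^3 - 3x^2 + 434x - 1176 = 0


Let p(x) = x^4 - 12x^3 - 3x^2 + 434x - 1176. By the rational root theorem (leading coefficient 1), any rational root is an integer divisor of 1176: try ±1, ±2, ... in turn.
Test x = 1: value = -756 ≠ 0.
Test x = -1: value = -1600 ≠ 0.
Test x = 2: value = -400 ≠ 0.
Test x = -2: value = -1944 ≠ 0.
Test x = 3: value = -144 ≠ 0.
Test x = -3: value = -2100 ≠ 0.
Test x = 4: value = 0 ✓, so (x - 4) is a factor.
Synthetic division by (x - 4): bring down 1; 1(4) - 12 = -8; (-8)(4) - 3 = -35; (-35)(4) + 434 = 294; 294(4) - 1176 = 0 → quotient x^3 - 8x^2 - 35x + 294, remainder 0.
Continue with the quotient x^3 - 8x^2 - 35x + 294 (candidates must divide 294).
Test x = 6: value = 12 ≠ 0.
Test x = -6: value = 0 ✓, so (x + 6) is a factor.
Synthetic division by (x + 6): bring down 1; 1(-6) - 8 = -14; (-14)(-6) - 35 = 49; 49(-6) + 294 = 0 → quotient x^2 - 14x + 49, remainder 0.
Solve the quadratic x^2 - 14x + 49 = 0: discriminant = (-14)^2 - 4(1)(49) = 196 - 196 = 0.
Discriminant = 0, so a double root: x = 14/2 = 7.
Collecting all roots found:

x = -6, x = 4, x = 7 (multiplicity 2)


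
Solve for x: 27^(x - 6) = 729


Express both sides with the same base.
729 = 27^2
Since the bases match, equate exponents: x - 6 = 2
So x = 2 - (-6) = 8

x = 8


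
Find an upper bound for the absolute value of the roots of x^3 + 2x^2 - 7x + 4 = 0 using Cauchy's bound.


Cauchy's bound: all roots r satisfy |r| <= 1 + max(|a_i/a_n|) for i = 0,...,n-1
where a_n is the leading coefficient.

Coefficients: [1, 2, -7, 4]
Leading coefficient a_n = 1
Ratios |a_i/a_n|: 2, 7, 4
Maximum ratio: 7
Cauchy's bound: |r| <= 1 + 7 = 8

Upper bound = 8


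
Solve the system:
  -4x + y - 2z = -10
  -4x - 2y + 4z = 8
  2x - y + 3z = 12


Using Cramer's rule. Expand each determinant along the first row.
D  = (-4)*[(-2)*3 - 4*(-1)] - 1*[(-4)*3 - 4*2] + (-2)*[(-4)*(-1) - (-2)*2]
  = (-4)*(-2) - 1*(-20) + (-2)*(8) = 12
Dx = (-10)*[(-2)*3 - 4*(-1)] - 1*[8*3 - 4*12] + (-2)*[8*(-1) - (-2)*12]
  = (-10)*(-2) - 1*(-24) + (-2)*(16) = 12
Dy = (-4)*[8*3 - 4*12] - (-10)*[(-4)*3 - 4*2] + (-2)*[(-4)*12 - 8*2]
  = (-4)*(-24) - (-10)*(-20) + (-2)*(-64) = 24
Dz = (-4)*[(-2)*12 - 8*(-1)] - 1*[(-4)*12 - 8*2] + (-10)*[(-4)*(-1) - (-2)*2]
  = (-4)*(-16) - 1*(-64) + (-10)*(8) = 48
x = Dx/D = 12/12 = 1, y = Dy/D = 24/12 = 2, z = Dz/D = 48/12 = 4
Check eq1: (-4)(1) + (1)(2) + (-2)(4) = -10 = -10 ✓
Check eq2: (-4)(1) + (-2)(2) + (4)(4) = 8 = 8 ✓
Check eq3: (2)(1) + (-1)(2) + (3)(4) = 12 = 12 ✓

x = 1, y = 2, z = 4


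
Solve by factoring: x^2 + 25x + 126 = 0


We need two numbers that multiply to 126 and add to 25.
Those numbers are 7 and 18 (since 7 * 18 = 126 and 7 + 18 = 25).
So x^2 + 25x + 126 = (x + 7)(x + 18) = 0
Setting each factor to zero: x = -7 or x = -18

x = -18, x = -7


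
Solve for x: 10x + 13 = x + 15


Starting with: 10x + 13 = x + 15
Move all x terms to left: (10 - 1)x = 15 - 13
Simplify: 9x = 2
Divide both sides by 9: x = 2/9

x = 2/9


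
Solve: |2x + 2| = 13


An absolute value equation |expr| = 13 gives two cases:
Case 1: 2x + 2 = 13
  2x = 11, so x = 11/2
Case 2: 2x + 2 = -13
  2x = -15, so x = -15/2

x = -15/2, x = 11/2


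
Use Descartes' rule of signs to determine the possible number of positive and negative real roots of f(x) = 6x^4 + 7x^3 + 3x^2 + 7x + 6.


Descartes' rule of signs:

For positive roots, count sign changes in f(x) = 6x^4 + 7x^3 + 3x^2 + 7x + 6:
Signs of coefficients: +, +, +, +, +
Number of sign changes: 0
Possible positive real roots: 0

For negative roots, examine f(-x) = 6x^4 - 7x^3 + 3x^2 - 7x + 6:
Signs of coefficients: +, -, +, -, +
Number of sign changes: 4
Possible negative real roots: 4, 2, 0

Positive roots: 0; Negative roots: 4 or 2 or 0


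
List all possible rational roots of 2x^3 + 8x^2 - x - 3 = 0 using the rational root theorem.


Rational root theorem: possible roots are ±p/q where:
  p divides the constant term (-3): p ∈ {1, 3}
  q divides the leading coefficient (2): q ∈ {1, 2}

All possible rational roots: -3, -3/2, -1, -1/2, 1/2, 1, 3/2, 3

-3, -3/2, -1, -1/2, 1/2, 1, 3/2, 3


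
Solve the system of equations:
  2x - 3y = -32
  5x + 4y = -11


Using Cramer's rule:
Determinant D = (2)(4) - (5)(-3) = 8 + 15 = 23
Dx = (-32)(4) - (-11)(-3) = -128 - 33 = -161
Dy = (2)(-11) - (5)(-32) = -22 + 160 = 138
x = Dx/D = -161/23 = -7
y = Dy/D = 138/23 = 6

x = -7, y = 6


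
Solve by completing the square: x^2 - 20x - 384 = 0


Start: x^2 - 20x - 384 = 0
Move constant: x^2 - 20x = 384
Half of -20 is -10, squared is 100
Add 100 to both sides: x^2 - 20x + 100 = 484
(x - 10)^2 = 484
x - 10 = ±22
x = 10 + 22 = 32 or x = 10 - 22 = -12

x = -12, x = 32


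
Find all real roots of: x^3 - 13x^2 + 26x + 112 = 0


Let p(x) = x^3 - 13x^2 + 26x + 112. By the rational root theorem (leading coefficient 1), any rational root is an integer divisor of 112: try ±1, ±2, ... in turn.
Test x = 1: value = 126 ≠ 0.
Test x = -1: value = 72 ≠ 0.
Test x = 2: value = 120 ≠ 0.
Test x = -2: value = 0 ✓, so (x + 2) is a factor.
Synthetic division by (x + 2): bring down 1; 1(-2) - 13 = -15; (-15)(-2) + 26 = 56; 56(-2) + 112 = 0 → quotient x^2 - 15x + 56, remainder 0.
Solve the quadratic x^2 - 15x + 56 = 0: discriminant = (-15)^2 - 4(1)(56) = 225 - 224 = 1.
sqrt(1) = 1, so x = (15 ± 1)/2: x = 8 or x = 7.

x = -2, x = 7, x = 8


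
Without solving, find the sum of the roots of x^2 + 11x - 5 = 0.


By Vieta's formulas for ax^2 + bx + c = 0:
  Sum of roots = -b/a
  Product of roots = c/a

Here a = 1, b = 11, c = -5
Sum = -(11)/1 = -11
Product = -5/1 = -5

Sum = -11


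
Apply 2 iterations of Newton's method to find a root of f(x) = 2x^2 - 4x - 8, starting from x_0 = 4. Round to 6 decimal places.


Newton's method: x_(n+1) = x_n - f(x_n)/f'(x_n)
f(x) = 2x^2 - 4x - 8
f'(x) = 4x - 4

Iteration 1:
  f(4.000000) = 8.000000
  f'(4.000000) = 12.000000
  x_1 = 4.000000 - (8.000000)/(12.000000) = 3.333333

Iteration 2:
  f(3.333333) = 0.888889
  f'(3.333333) = 9.333333
  x_2 = 3.333333 - (0.888889)/(9.333333) = 3.238095

x_2 = 3.238095


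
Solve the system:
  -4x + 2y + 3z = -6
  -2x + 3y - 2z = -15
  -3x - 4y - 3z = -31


Using Cramer's rule. Expand each determinant along the first row.
D  = (-4)*[3*(-3) - (-2)*(-4)] - 2*[(-2)*(-3) - (-2)*(-3)] + 3*[(-2)*(-4) - 3*(-3)]
  = (-4)*(-17) - 2*(0) + 3*(17) = 119
Dx = (-6)*[3*(-3) - (-2)*(-4)] - 2*[(-15)*(-3) - (-2)*(-31)] + 3*[(-15)*(-4) - 3*(-31)]
  = (-6)*(-17) - 2*(-17) + 3*(153) = 595
Dy = (-4)*[(-15)*(-3) - (-2)*(-31)] - (-6)*[(-2)*(-3) - (-2)*(-3)] + 3*[(-2)*(-31) - (-15)*(-3)]
  = (-4)*(-17) - (-6)*(0) + 3*(17) = 119
Dz = (-4)*[3*(-31) - (-15)*(-4)] - 2*[(-2)*(-31) - (-15)*(-3)] + (-6)*[(-2)*(-4) - 3*(-3)]
  = (-4)*(-153) - 2*(17) + (-6)*(17) = 476
x = Dx/D = 595/119 = 5, y = Dy/D = 119/119 = 1, z = Dz/D = 476/119 = 4
Check eq1: (-4)(5) + (2)(1) + (3)(4) = -6 = -6 ✓
Check eq2: (-2)(5) + (3)(1) + (-2)(4) = -15 = -15 ✓
Check eq3: (-3)(5) + (-4)(1) + (-3)(4) = -31 = -31 ✓

x = 5, y = 1, z = 4


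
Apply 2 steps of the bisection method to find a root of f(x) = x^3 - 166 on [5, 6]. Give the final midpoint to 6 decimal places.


f(x) = x^3 - 166
f(5) = -41 < 0
f(6) = 50 > 0

Step 1: midpoint = (5.000000 + 6.000000)/2 = 5.500000
  f(5.500000) = 0.375000
  f(mid) > 0, so root is in [5.000000, 5.500000]

Step 2: midpoint = (5.000000 + 5.500000)/2 = 5.250000
  f(5.250000) = -21.296875
  f(mid) < 0, so root is in [5.250000, 5.500000]

midpoint = 5.250000


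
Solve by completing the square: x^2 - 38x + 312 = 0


Start: x^2 - 38x + 312 = 0
Move constant: x^2 - 38x = -312
Half of -38 is -19, squared is 361
Add 361 to both sides: x^2 - 38x + 361 = 49
(x - 19)^2 = 49
x - 19 = ±7
x = 19 + 7 = 26 or x = 19 - 7 = 12

x = 12, x = 26


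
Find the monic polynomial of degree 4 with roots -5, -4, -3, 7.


A monic polynomial with roots -5, -4, -3, 7 is:
p(x) = (x + 5)(x + 4)(x + 3)(x - 7)
After multiplying by (x + 5): x + 5
After multiplying by (x + 4): x^2 + 9x + 20
After multiplying by (x + 3): x^3 + 12x^2 + 47x + 60
After multiplying by (x - 7): x^4 + 5x^3 - 37x^2 - 269x - 420

x^4 + 5x^3 - 37x^2 - 269x - 420


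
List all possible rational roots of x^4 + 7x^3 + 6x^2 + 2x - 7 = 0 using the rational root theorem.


Rational root theorem: possible roots are ±p/q where:
  p divides the constant term (-7): p ∈ {1, 7}
  q divides the leading coefficient (1): q ∈ {1}

All possible rational roots: -7, -1, 1, 7

-7, -1, 1, 7


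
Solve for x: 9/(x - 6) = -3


Multiply both sides by (x - 6): 9 = -3(x - 6)
Distribute: 9 = -3x + 18
-3x = 9 - 18 = -9
x = 3

x = 3


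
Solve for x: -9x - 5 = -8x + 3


Starting with: -9x - 5 = -8x + 3
Move all x terms to left: (-9 + 8)x = 3 + 5
Simplify: -x = 8
Divide both sides by -1: x = -8

x = -8


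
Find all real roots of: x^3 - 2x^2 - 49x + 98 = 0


Let p(x) = x^3 - 2x^2 - 49x + 98. By the rational root theorem (leading coefficient 1), any rational root is an integer divisor of 98: try ±1, ±2, ... in turn.
Test x = 1: value = 48 ≠ 0.
Test x = -1: value = 144 ≠ 0.
Test x = 2: value = 0 ✓, so (x - 2) is a factor.
Synthetic division by (x - 2): bring down 1; 1(2) - 2 = 0; 0(2) - 49 = -49; (-49)(2) + 98 = 0 → quotient x^2 - 49, remainder 0.
Solve the quadratic x^2 - 49 = 0: discriminant = 0^2 - 4(1)(-49) = 0 + 196 = 196.
sqrt(196) = 14, so x = (0 ± 14)/2: x = 7 or x = -7.

x = -7, x = 2, x = 7


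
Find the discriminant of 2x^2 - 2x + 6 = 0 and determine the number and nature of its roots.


For ax^2 + bx + c = 0, discriminant D = b^2 - 4ac
Here a = 2, b = -2, c = 6
D = (-2)^2 - 4(2)(6) = 4 - 48 = -44

D = -44 < 0
The equation has no real roots (2 complex conjugate roots).

Discriminant = -44, no real roots (2 complex conjugate roots)


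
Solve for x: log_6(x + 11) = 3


Convert to exponential form: x + 11 = 6^3 = 216
x = 216 - 11 = 205
Check: log_6(205 + 11) = log_6(216) = log_6(216) = 3 ✓

x = 205


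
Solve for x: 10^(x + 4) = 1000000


Express both sides with the same base.
1000000 = 10^6
Since the bases match, equate exponents: x + 4 = 6
So x = 6 - (4) = 2

x = 2


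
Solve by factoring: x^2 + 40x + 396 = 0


We need two numbers that multiply to 396 and add to 40.
Those numbers are 18 and 22 (since 18 * 22 = 396 and 18 + 22 = 40).
So x^2 + 40x + 396 = (x + 18)(x + 22) = 0
Setting each factor to zero: x = -18 or x = -22

x = -22, x = -18


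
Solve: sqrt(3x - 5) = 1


Square both sides: 3x - 5 = 1^2 = 1
3x = 1 + 5 = 6
x = 2
Check: sqrt(3*2 - 5) = sqrt(1) = 1 ✓

x = 2


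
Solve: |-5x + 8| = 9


An absolute value equation |expr| = 9 gives two cases:
Case 1: -5x + 8 = 9
  -5x = 1, so x = -1/5
Case 2: -5x + 8 = -9
  -5x = -17, so x = 17/5

x = -1/5, x = 17/5


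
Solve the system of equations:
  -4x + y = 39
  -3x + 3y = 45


Using Cramer's rule:
Determinant D = (-4)(3) - (-3)(1) = -12 + 3 = -9
Dx = (39)(3) - (45)(1) = 117 - 45 = 72
Dy = (-4)(45) - (-3)(39) = -180 + 117 = -63
x = Dx/D = 72/-9 = -8
y = Dy/D = -63/-9 = 7

x = -8, y = 7


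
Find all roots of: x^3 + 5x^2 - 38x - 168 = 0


Let p(x) = x^3 + 5x^2 - 38x - 168. By the rational root theorem (leading coefficient 1), any rational root is an integer divisor of 168: try ±1, ±2, ... in turn.
Test x = 1: value = -200 ≠ 0.
Test x = -1: value = -126 ≠ 0.
Test x = 2: value = -216 ≠ 0.
Test x = -2: value = -80 ≠ 0.
Test x = 3: value = -210 ≠ 0.
Test x = -3: value = -36 ≠ 0.
Test x = 4: value = -176 ≠ 0.
Test x = -4: value = 0 ✓, so (x + 4) is a factor.
Synthetic division by (x + 4): bring down 1; 1(-4) + 5 = 1; 1(-4) - 38 = -42; (-42)(-4) - 168 = 0 → quotient x^2 + x - 42, remainder 0.
Solve the quadratic x^2 + x - 42 = 0: discriminant = 1^2 - 4(1)(-42) = 1 + 168 = 169.
sqrt(169) = 13, so x = (-1 ± 13)/2: x = 6 or x = -7.
Collecting all roots found:

x = -7, x = -4, x = 6


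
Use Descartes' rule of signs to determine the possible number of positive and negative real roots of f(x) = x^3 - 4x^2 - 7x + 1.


Descartes' rule of signs:

For positive roots, count sign changes in f(x) = x^3 - 4x^2 - 7x + 1:
Signs of coefficients: +, -, -, +
Number of sign changes: 2
Possible positive real roots: 2, 0

For negative roots, examine f(-x) = -x^3 - 4x^2 + 7x + 1:
Signs of coefficients: -, -, +, +
Number of sign changes: 1
Possible negative real roots: 1

Positive roots: 2 or 0; Negative roots: 1


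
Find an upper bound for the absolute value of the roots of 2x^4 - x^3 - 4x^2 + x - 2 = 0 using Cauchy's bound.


Cauchy's bound: all roots r satisfy |r| <= 1 + max(|a_i/a_n|) for i = 0,...,n-1
where a_n is the leading coefficient.

Coefficients: [2, -1, -4, 1, -2]
Leading coefficient a_n = 2
Ratios |a_i/a_n|: 1/2, 2, 1/2, 1
Maximum ratio: 2
Cauchy's bound: |r| <= 1 + 2 = 3

Upper bound = 3


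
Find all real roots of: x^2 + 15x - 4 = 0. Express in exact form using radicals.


Using the quadratic formula: x = (-b ± sqrt(b^2 - 4ac)) / (2a)
Here a = 1, b = 15, c = -4
Discriminant = b^2 - 4ac = 15^2 - 4(1)(-4) = 225 + 16 = 241
Since discriminant = 241 > 0, there are two real roots.
x = (-15 ± sqrt(241)) / 2
Numerically: x ≈ 0.2621 or x ≈ -15.2621

x = (-15 + sqrt(241)) / 2 or x = (-15 - sqrt(241)) / 2


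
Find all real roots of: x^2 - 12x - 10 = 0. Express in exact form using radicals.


Using the quadratic formula: x = (-b ± sqrt(b^2 - 4ac)) / (2a)
Here a = 1, b = -12, c = -10
Discriminant = b^2 - 4ac = (-12)^2 - 4(1)(-10) = 144 + 40 = 184
Since discriminant = 184 > 0, there are two real roots.
x = (12 ± 2*sqrt(46)) / 2
Simplifying: x = 6 ± sqrt(46)
Numerically: x ≈ 12.7823 or x ≈ -0.7823

x = 6 + sqrt(46) or x = 6 - sqrt(46)


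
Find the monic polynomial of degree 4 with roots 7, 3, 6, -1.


A monic polynomial with roots 7, 3, 6, -1 is:
p(x) = (x - 7)(x - 3)(x - 6)(x + 1)
After multiplying by (x - 7): x - 7
After multiplying by (x - 3): x^2 - 10x + 21
After multiplying by (x - 6): x^3 - 16x^2 + 81x - 126
After multiplying by (x + 1): x^4 - 15x^3 + 65x^2 - 45x - 126

x^4 - 15x^3 + 65x^2 - 45x - 126


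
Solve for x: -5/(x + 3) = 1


Multiply both sides by (x + 3): -5 = 1(x + 3)
Distribute: -5 = x + 3
x = -5 - 3 = -8
x = -8

x = -8


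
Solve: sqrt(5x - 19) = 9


Square both sides: 5x - 19 = 9^2 = 81
5x = 81 + 19 = 100
x = 20
Check: sqrt(5*20 - 19) = sqrt(81) = 9 ✓

x = 20


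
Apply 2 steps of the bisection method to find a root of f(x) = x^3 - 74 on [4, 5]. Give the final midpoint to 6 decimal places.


f(x) = x^3 - 74
f(4) = -10 < 0
f(5) = 51 > 0

Step 1: midpoint = (4.000000 + 5.000000)/2 = 4.500000
  f(4.500000) = 17.125000
  f(mid) > 0, so root is in [4.000000, 4.500000]

Step 2: midpoint = (4.000000 + 4.500000)/2 = 4.250000
  f(4.250000) = 2.765625
  f(mid) > 0, so root is in [4.000000, 4.250000]

midpoint = 4.250000


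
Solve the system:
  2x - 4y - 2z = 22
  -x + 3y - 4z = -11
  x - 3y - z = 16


Using Cramer's rule. Expand each determinant along the first row.
D  = 2*[3*(-1) - (-4)*(-3)] - (-4)*[(-1)*(-1) - (-4)*1] + (-2)*[(-1)*(-3) - 3*1]
  = 2*(-15) - (-4)*(5) + (-2)*(0) = -10
Dx = 22*[3*(-1) - (-4)*(-3)] - (-4)*[(-11)*(-1) - (-4)*16] + (-2)*[(-11)*(-3) - 3*16]
  = 22*(-15) - (-4)*(75) + (-2)*(-15) = 0
Dy = 2*[(-11)*(-1) - (-4)*16] - 22*[(-1)*(-1) - (-4)*1] + (-2)*[(-1)*16 - (-11)*1]
  = 2*(75) - 22*(5) + (-2)*(-5) = 50
Dz = 2*[3*16 - (-11)*(-3)] - (-4)*[(-1)*16 - (-11)*1] + 22*[(-1)*(-3) - 3*1]
  = 2*(15) - (-4)*(-5) + 22*(0) = 10
x = Dx/D = 0/-10 = 0, y = Dy/D = 50/-10 = -5, z = Dz/D = 10/-10 = -1
Check eq1: (2)(0) + (-4)(-5) + (-2)(-1) = 22 = 22 ✓
Check eq2: (-1)(0) + (3)(-5) + (-4)(-1) = -11 = -11 ✓
Check eq3: (1)(0) + (-3)(-5) + (-1)(-1) = 16 = 16 ✓

x = 0, y = -5, z = -1


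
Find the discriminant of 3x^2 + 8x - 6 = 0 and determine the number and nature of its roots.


For ax^2 + bx + c = 0, discriminant D = b^2 - 4ac
Here a = 3, b = 8, c = -6
D = (8)^2 - 4(3)(-6) = 64 + 72 = 136

D = 136 > 0 but not a perfect square
The equation has 2 distinct real irrational roots.

Discriminant = 136, 2 distinct real irrational roots


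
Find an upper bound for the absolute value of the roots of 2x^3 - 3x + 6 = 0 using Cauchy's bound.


Cauchy's bound: all roots r satisfy |r| <= 1 + max(|a_i/a_n|) for i = 0,...,n-1
where a_n is the leading coefficient.

Coefficients: [2, 0, -3, 6]
Leading coefficient a_n = 2
Ratios |a_i/a_n|: 0, 3/2, 3
Maximum ratio: 3
Cauchy's bound: |r| <= 1 + 3 = 4

Upper bound = 4


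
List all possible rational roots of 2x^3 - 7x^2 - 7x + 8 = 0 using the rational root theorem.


Rational root theorem: possible roots are ±p/q where:
  p divides the constant term (8): p ∈ {1, 2, 4, 8}
  q divides the leading coefficient (2): q ∈ {1, 2}

All possible rational roots: -8, -4, -2, -1, -1/2, 1/2, 1, 2, 4, 8

-8, -4, -2, -1, -1/2, 1/2, 1, 2, 4, 8


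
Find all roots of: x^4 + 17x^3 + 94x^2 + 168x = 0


The constant term is 0, so x = 0 is a root. Factor out x:
  x^3 + 17x^2 + 94x + 168 = 0
Let p(x) = x^3 + 17x^2 + 94x + 168. By the rational root theorem (leading coefficient 1), any rational root is an integer divisor of 168: try ±1, ±2, ... in turn.
Test x = 1: value = 280 ≠ 0.
Test x = -1: value = 90 ≠ 0.
Test x = 2: value = 432 ≠ 0.
Test x = -2: value = 40 ≠ 0.
Test x = 3: value = 630 ≠ 0.
Test x = -3: value = 12 ≠ 0.
Test x = 4: value = 880 ≠ 0.
Test x = -4: value = 0 ✓, so (x + 4) is a factor.
Synthetic division by (x + 4): bring down 1; 1(-4) + 17 = 13; 13(-4) + 94 = 42; 42(-4) + 168 = 0 → quotient x^2 + 13x + 42, remainder 0.
Solve the quadratic x^2 + 13x + 42 = 0: discriminant = 13^2 - 4(1)(42) = 169 - 168 = 1.
sqrt(1) = 1, so x = (-13 ± 1)/2: x = -6 or x = -7.
Collecting all roots found:

x = -7, x = -6, x = -4, x = 0


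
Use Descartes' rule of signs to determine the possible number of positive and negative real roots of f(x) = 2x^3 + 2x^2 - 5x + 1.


Descartes' rule of signs:

For positive roots, count sign changes in f(x) = 2x^3 + 2x^2 - 5x + 1:
Signs of coefficients: +, +, -, +
Number of sign changes: 2
Possible positive real roots: 2, 0

For negative roots, examine f(-x) = -2x^3 + 2x^2 + 5x + 1:
Signs of coefficients: -, +, +, +
Number of sign changes: 1
Possible negative real roots: 1

Positive roots: 2 or 0; Negative roots: 1


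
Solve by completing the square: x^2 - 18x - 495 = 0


Start: x^2 - 18x - 495 = 0
Move constant: x^2 - 18x = 495
Half of -18 is -9, squared is 81
Add 81 to both sides: x^2 - 18x + 81 = 576
(x - 9)^2 = 576
x - 9 = ±24
x = 9 + 24 = 33 or x = 9 - 24 = -15

x = -15, x = 33


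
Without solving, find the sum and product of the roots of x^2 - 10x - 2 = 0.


By Vieta's formulas for ax^2 + bx + c = 0:
  Sum of roots = -b/a
  Product of roots = c/a

Here a = 1, b = -10, c = -2
Sum = -(-10)/1 = 10
Product = -2/1 = -2

Sum = 10, Product = -2


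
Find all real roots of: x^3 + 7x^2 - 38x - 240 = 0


Let p(x) = x^3 + 7x^2 - 38x - 240. By the rational root theorem (leading coefficient 1), any rational root is an integer divisor of 240: try ±1, ±2, ... in turn.
Test x = 1: value = -270 ≠ 0.
Test x = -1: value = -196 ≠ 0.
Test x = 2: value = -280 ≠ 0.
Test x = -2: value = -144 ≠ 0.
Test x = 3: value = -264 ≠ 0.
Test x = -3: value = -90 ≠ 0.
Test x = 4: value = -216 ≠ 0.
Test x = -4: value = -40 ≠ 0.
Test x = 5: value = -130 ≠ 0.
Test x = -5: value = 0 ✓, so (x + 5) is a factor.
Synthetic division by (x + 5): bring down 1; 1(-5) + 7 = 2; 2(-5) - 38 = -48; (-48)(-5) - 240 = 0 → quotient x^2 + 2x - 48, remainder 0.
Solve the quadratic x^2 + 2x - 48 = 0: discriminant = 2^2 - 4(1)(-48) = 4 + 192 = 196.
sqrt(196) = 14, so x = (-2 ± 14)/2: x = 6 or x = -8.

x = -8, x = -5, x = 6


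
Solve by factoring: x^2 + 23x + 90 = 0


We need two numbers that multiply to 90 and add to 23.
Those numbers are 5 and 18 (since 5 * 18 = 90 and 5 + 18 = 23).
So x^2 + 23x + 90 = (x + 5)(x + 18) = 0
Setting each factor to zero: x = -5 or x = -18

x = -18, x = -5


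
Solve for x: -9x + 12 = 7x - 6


Starting with: -9x + 12 = 7x - 6
Move all x terms to left: (-9 - 7)x = -6 - 12
Simplify: -16x = -18
Divide both sides by -16: x = 9/8

x = 9/8


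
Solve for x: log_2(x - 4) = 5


Convert to exponential form: x - 4 = 2^5 = 32
x = 32 + 4 = 36
Check: log_2(36 - 4) = log_2(32) = log_2(32) = 5 ✓

x = 36


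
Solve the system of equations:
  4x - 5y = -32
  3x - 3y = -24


Using Cramer's rule:
Determinant D = (4)(-3) - (3)(-5) = -12 + 15 = 3
Dx = (-32)(-3) - (-24)(-5) = 96 - 120 = -24
Dy = (4)(-24) - (3)(-32) = -96 + 96 = 0
x = Dx/D = -24/3 = -8
y = Dy/D = 0/3 = 0

x = -8, y = 0


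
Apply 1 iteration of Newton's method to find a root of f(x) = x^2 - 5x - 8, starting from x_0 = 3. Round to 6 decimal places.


Newton's method: x_(n+1) = x_n - f(x_n)/f'(x_n)
f(x) = x^2 - 5x - 8
f'(x) = 2x - 5

Iteration 1:
  f(3.000000) = -14.000000
  f'(3.000000) = 1.000000
  x_1 = 3.000000 - (-14.000000)/(1.000000) = 17.000000

x_1 = 17.000000


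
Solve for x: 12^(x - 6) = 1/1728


Express both sides with the same base.
1/1728 = 12^(-3)
Since the bases match, equate exponents: x - 6 = -3
So x = -3 - (-6) = 3

x = 3


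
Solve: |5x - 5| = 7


An absolute value equation |expr| = 7 gives two cases:
Case 1: 5x - 5 = 7
  5x = 12, so x = 12/5
Case 2: 5x - 5 = -7
  5x = -2, so x = -2/5

x = -2/5, x = 12/5


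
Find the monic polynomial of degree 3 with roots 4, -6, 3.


A monic polynomial with roots 4, -6, 3 is:
p(x) = (x - 4)(x + 6)(x - 3)
After multiplying by (x - 4): x - 4
After multiplying by (x + 6): x^2 + 2x - 24
After multiplying by (x - 3): x^3 - x^2 - 30x + 72

x^3 - x^2 - 30x + 72


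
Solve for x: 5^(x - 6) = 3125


Express both sides with the same base.
3125 = 5^5
Since the bases match, equate exponents: x - 6 = 5
So x = 5 - (-6) = 11

x = 11


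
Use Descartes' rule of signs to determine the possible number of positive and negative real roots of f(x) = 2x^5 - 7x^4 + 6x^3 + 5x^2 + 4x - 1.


Descartes' rule of signs:

For positive roots, count sign changes in f(x) = 2x^5 - 7x^4 + 6x^3 + 5x^2 + 4x - 1:
Signs of coefficients: +, -, +, +, +, -
Number of sign changes: 3
Possible positive real roots: 3, 1

For negative roots, examine f(-x) = -2x^5 - 7x^4 - 6x^3 + 5x^2 - 4x - 1:
Signs of coefficients: -, -, -, +, -, -
Number of sign changes: 2
Possible negative real roots: 2, 0

Positive roots: 3 or 1; Negative roots: 2 or 0


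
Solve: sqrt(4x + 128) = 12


Square both sides: 4x + 128 = 12^2 = 144
4x = 144 - 128 = 16
x = 4
Check: sqrt(4*4 + 128) = sqrt(144) = 12 ✓

x = 4


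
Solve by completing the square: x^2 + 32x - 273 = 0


Start: x^2 + 32x - 273 = 0
Move constant: x^2 + 32x = 273
Half of 32 is 16, squared is 256
Add 256 to both sides: x^2 + 32x + 256 = 529
(x + 16)^2 = 529
x + 16 = ±23
x = -16 + 23 = 7 or x = -16 - 23 = -39

x = -39, x = 7


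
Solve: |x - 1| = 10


An absolute value equation |expr| = 10 gives two cases:
Case 1: x - 1 = 10
  x = 11, so x = 11
Case 2: x - 1 = -10
  x = -9, so x = -9

x = -9, x = 11


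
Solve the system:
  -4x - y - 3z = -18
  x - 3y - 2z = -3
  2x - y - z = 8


Using Cramer's rule. Expand each determinant along the first row.
D  = (-4)*[(-3)*(-1) - (-2)*(-1)] - (-1)*[1*(-1) - (-2)*2] + (-3)*[1*(-1) - (-3)*2]
  = (-4)*(1) - (-1)*(3) + (-3)*(5) = -16
Dx = (-18)*[(-3)*(-1) - (-2)*(-1)] - (-1)*[(-3)*(-1) - (-2)*8] + (-3)*[(-3)*(-1) - (-3)*8]
  = (-18)*(1) - (-1)*(19) + (-3)*(27) = -80
Dy = (-4)*[(-3)*(-1) - (-2)*8] - (-18)*[1*(-1) - (-2)*2] + (-3)*[1*8 - (-3)*2]
  = (-4)*(19) - (-18)*(3) + (-3)*(14) = -64
Dz = (-4)*[(-3)*8 - (-3)*(-1)] - (-1)*[1*8 - (-3)*2] + (-18)*[1*(-1) - (-3)*2]
  = (-4)*(-27) - (-1)*(14) + (-18)*(5) = 32
x = Dx/D = -80/-16 = 5, y = Dy/D = -64/-16 = 4, z = Dz/D = 32/-16 = -2
Check eq1: (-4)(5) + (-1)(4) + (-3)(-2) = -18 = -18 ✓
Check eq2: (1)(5) + (-3)(4) + (-2)(-2) = -3 = -3 ✓
Check eq3: (2)(5) + (-1)(4) + (-1)(-2) = 8 = 8 ✓

x = 5, y = 4, z = -2


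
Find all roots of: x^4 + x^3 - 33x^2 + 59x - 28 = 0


Let p(x) = x^4 + x^3 - 33x^2 + 59x - 28. By the rational root theorem (leading coefficient 1), any rational root is an integer divisor of 28: try ±1, ±2, ... in turn.
Test x = 1: value = 0 ✓, so (x - 1) is a factor.
Synthetic division by (x - 1): bring down 1; 1(1) + 1 = 2; 2(1) - 33 = -31; (-31)(1) + 59 = 28; 28(1) - 28 = 0 → quotient x^3 + 2x^2 - 31x + 28, remainder 0.
Continue with the quotient x^3 + 2x^2 - 31x + 28 (candidates must divide 28; re-test x = 1 first in case it repeats).
Test x = 1: value = 0 ✓, so (x - 1) is a factor.
Synthetic division by (x - 1): bring down 1; 1(1) + 2 = 3; 3(1) - 31 = -28; (-28)(1) + 28 = 0 → quotient x^2 + 3x - 28, remainder 0.
Solve the quadratic x^2 + 3x - 28 = 0: discriminant = 3^2 - 4(1)(-28) = 9 + 112 = 121.
sqrt(121) = 11, so x = (-3 ± 11)/2: x = 4 or x = -7.
Collecting all roots found:

x = -7, x = 1 (multiplicity 2), x = 4


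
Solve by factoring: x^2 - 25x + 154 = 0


We need two numbers that multiply to 154 and add to -25.
Those numbers are -11 and -14 (since (-11) * (-14) = 154 and (-11) + (-14) = -25).
So x^2 - 25x + 154 = (x - 11)(x - 14) = 0
Setting each factor to zero: x = 11 or x = 14

x = 11, x = 14


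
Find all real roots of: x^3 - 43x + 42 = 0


Let p(x) = x^3 - 43x + 42. By the rational root theorem (leading coefficient 1), any rational root is an integer divisor of 42: try ±1, ±2, ... in turn.
Test x = 1: value = 0 ✓, so (x - 1) is a factor.
Synthetic division by (x - 1): bring down 1; 1(1) + 0 = 1; 1(1) - 43 = -42; (-42)(1) + 42 = 0 → quotient x^2 + x - 42, remainder 0.
Solve the quadratic x^2 + x - 42 = 0: discriminant = 1^2 - 4(1)(-42) = 1 + 168 = 169.
sqrt(169) = 13, so x = (-1 ± 13)/2: x = 6 or x = -7.

x = -7, x = 1, x = 6


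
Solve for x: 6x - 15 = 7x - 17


Starting with: 6x - 15 = 7x - 17
Move all x terms to left: (6 - 7)x = -17 + 15
Simplify: -x = -2
Divide both sides by -1: x = 2

x = 2


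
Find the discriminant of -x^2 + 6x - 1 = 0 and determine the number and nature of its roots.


For ax^2 + bx + c = 0, discriminant D = b^2 - 4ac
Here a = -1, b = 6, c = -1
D = (6)^2 - 4(-1)(-1) = 36 - 4 = 32

D = 32 > 0 but not a perfect square
The equation has 2 distinct real irrational roots.

Discriminant = 32, 2 distinct real irrational roots


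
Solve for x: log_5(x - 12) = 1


Convert to exponential form: x - 12 = 5^1 = 5
x = 5 + 12 = 17
Check: log_5(17 - 12) = log_5(5) = log_5(5) = 1 ✓

x = 17


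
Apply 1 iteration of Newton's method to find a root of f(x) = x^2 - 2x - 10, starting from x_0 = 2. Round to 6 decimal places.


Newton's method: x_(n+1) = x_n - f(x_n)/f'(x_n)
f(x) = x^2 - 2x - 10
f'(x) = 2x - 2

Iteration 1:
  f(2.000000) = -10.000000
  f'(2.000000) = 2.000000
  x_1 = 2.000000 - (-10.000000)/(2.000000) = 7.000000

x_1 = 7.000000


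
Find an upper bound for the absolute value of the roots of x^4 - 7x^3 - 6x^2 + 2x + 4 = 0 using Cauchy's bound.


Cauchy's bound: all roots r satisfy |r| <= 1 + max(|a_i/a_n|) for i = 0,...,n-1
where a_n is the leading coefficient.

Coefficients: [1, -7, -6, 2, 4]
Leading coefficient a_n = 1
Ratios |a_i/a_n|: 7, 6, 2, 4
Maximum ratio: 7
Cauchy's bound: |r| <= 1 + 7 = 8

Upper bound = 8


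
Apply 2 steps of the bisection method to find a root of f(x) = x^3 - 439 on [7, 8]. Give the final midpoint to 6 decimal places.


f(x) = x^3 - 439
f(7) = -96 < 0
f(8) = 73 > 0

Step 1: midpoint = (7.000000 + 8.000000)/2 = 7.500000
  f(7.500000) = -17.125000
  f(mid) < 0, so root is in [7.500000, 8.000000]

Step 2: midpoint = (7.500000 + 8.000000)/2 = 7.750000
  f(7.750000) = 26.484375
  f(mid) > 0, so root is in [7.500000, 7.750000]

midpoint = 7.750000


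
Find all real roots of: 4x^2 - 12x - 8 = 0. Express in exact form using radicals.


Using the quadratic formula: x = (-b ± sqrt(b^2 - 4ac)) / (2a)
Here a = 4, b = -12, c = -8
Discriminant = b^2 - 4ac = (-12)^2 - 4(4)(-8) = 144 + 128 = 272
Since discriminant = 272 > 0, there are two real roots.
x = (12 ± 4*sqrt(17)) / 8
Simplifying: x = (3 ± sqrt(17)) / 2
Numerically: x ≈ 3.5616 or x ≈ -0.5616

x = (3 + sqrt(17)) / 2 or x = (3 - sqrt(17)) / 2


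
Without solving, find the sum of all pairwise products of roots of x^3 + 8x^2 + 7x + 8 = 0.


By Vieta's formulas for x^3 + bx^2 + cx + d = 0:
  r1 + r2 + r3 = -b/a = -8
  r1*r2 + r1*r3 + r2*r3 = c/a = 7
  r1*r2*r3 = -d/a = -8


Sum of pairwise products = 7


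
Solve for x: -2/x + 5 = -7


Subtract 5 from both sides: -2/x = -12
Multiply both sides by x: -2 = -12 * x
Divide by -12: x = 1/6

x = 1/6


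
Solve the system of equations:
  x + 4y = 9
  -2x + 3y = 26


Using Cramer's rule:
Determinant D = (1)(3) - (-2)(4) = 3 + 8 = 11
Dx = (9)(3) - (26)(4) = 27 - 104 = -77
Dy = (1)(26) - (-2)(9) = 26 + 18 = 44
x = Dx/D = -77/11 = -7
y = Dy/D = 44/11 = 4

x = -7, y = 4


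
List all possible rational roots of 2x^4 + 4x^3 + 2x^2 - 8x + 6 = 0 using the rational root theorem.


Rational root theorem: possible roots are ±p/q where:
  p divides the constant term (6): p ∈ {1, 2, 3, 6}
  q divides the leading coefficient (2): q ∈ {1, 2}

All possible rational roots: -6, -3, -2, -3/2, -1, -1/2, 1/2, 1, 3/2, 2, 3, 6

-6, -3, -2, -3/2, -1, -1/2, 1/2, 1, 3/2, 2, 3, 6


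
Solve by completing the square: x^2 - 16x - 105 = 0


Start: x^2 - 16x - 105 = 0
Move constant: x^2 - 16x = 105
Half of -16 is -8, squared is 64
Add 64 to both sides: x^2 - 16x + 64 = 169
(x - 8)^2 = 169
x - 8 = ±13
x = 8 + 13 = 21 or x = 8 - 13 = -5

x = -5, x = 21


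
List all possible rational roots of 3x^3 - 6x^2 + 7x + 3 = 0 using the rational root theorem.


Rational root theorem: possible roots are ±p/q where:
  p divides the constant term (3): p ∈ {1, 3}
  q divides the leading coefficient (3): q ∈ {1, 3}

All possible rational roots: -3, -1, -1/3, 1/3, 1, 3

-3, -1, -1/3, 1/3, 1, 3


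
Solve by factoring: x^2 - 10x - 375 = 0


We need two numbers that multiply to -375 and add to -10.
Those numbers are -25 and 15 (since (-25) * 15 = -375 and (-25) + 15 = -10).
So x^2 - 10x - 375 = (x - 25)(x + 15) = 0
Setting each factor to zero: x = 25 or x = -15

x = -15, x = 25


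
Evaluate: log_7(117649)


We need the exponent such that 7^? = 117649
7^6 = 117649
Therefore log_7(117649) = 6

6


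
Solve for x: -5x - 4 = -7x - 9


Starting with: -5x - 4 = -7x - 9
Move all x terms to left: (-5 + 7)x = -9 + 4
Simplify: 2x = -5
Divide both sides by 2: x = -5/2

x = -5/2


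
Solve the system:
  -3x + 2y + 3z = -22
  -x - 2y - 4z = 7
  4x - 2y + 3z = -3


Using Cramer's rule. Expand each determinant along the first row.
D  = (-3)*[(-2)*3 - (-4)*(-2)] - 2*[(-1)*3 - (-4)*4] + 3*[(-1)*(-2) - (-2)*4]
  = (-3)*(-14) - 2*(13) + 3*(10) = 46
Dx = (-22)*[(-2)*3 - (-4)*(-2)] - 2*[7*3 - (-4)*(-3)] + 3*[7*(-2) - (-2)*(-3)]
  = (-22)*(-14) - 2*(9) + 3*(-20) = 230
Dy = (-3)*[7*3 - (-4)*(-3)] - (-22)*[(-1)*3 - (-4)*4] + 3*[(-1)*(-3) - 7*4]
  = (-3)*(9) - (-22)*(13) + 3*(-25) = 184
Dz = (-3)*[(-2)*(-3) - 7*(-2)] - 2*[(-1)*(-3) - 7*4] + (-22)*[(-1)*(-2) - (-2)*4]
  = (-3)*(20) - 2*(-25) + (-22)*(10) = -230
x = Dx/D = 230/46 = 5, y = Dy/D = 184/46 = 4, z = Dz/D = -230/46 = -5
Check eq1: (-3)(5) + (2)(4) + (3)(-5) = -22 = -22 ✓
Check eq2: (-1)(5) + (-2)(4) + (-4)(-5) = 7 = 7 ✓
Check eq3: (4)(5) + (-2)(4) + (3)(-5) = -3 = -3 ✓

x = 5, y = 4, z = -5
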